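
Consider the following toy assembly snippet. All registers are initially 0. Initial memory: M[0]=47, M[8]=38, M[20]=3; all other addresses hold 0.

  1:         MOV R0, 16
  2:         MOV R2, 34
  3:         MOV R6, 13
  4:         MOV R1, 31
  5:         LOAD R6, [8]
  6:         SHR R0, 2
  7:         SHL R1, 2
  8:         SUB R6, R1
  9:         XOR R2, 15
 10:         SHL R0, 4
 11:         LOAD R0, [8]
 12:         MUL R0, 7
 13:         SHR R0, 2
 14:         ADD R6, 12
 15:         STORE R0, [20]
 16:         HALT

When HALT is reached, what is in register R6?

-74

after MOV R0, 16: R0=16
after MOV R2, 34: R2=34
after MOV R6, 13: R6=13
after MOV R1, 31: R1=31
after LOAD R6, [8]: R6=M[8]=38
after SHR R0, 2: R0=16>>2=4
after SHL R1, 2: R1=31<<2=124
after SUB R6, R1: R6=38-124=-86
after XOR R2, 15: R2=34^15=45
after SHL R0, 4: R0=4<<4=64
after LOAD R0, [8]: R0=M[8]=38
after MUL R0, 7: R0=38*7=266
after SHR R0, 2: R0=266>>2=66
after ADD R6, 12: R6=(-86)+12=-74
STORE R0, [20] → M[20]=66
halt.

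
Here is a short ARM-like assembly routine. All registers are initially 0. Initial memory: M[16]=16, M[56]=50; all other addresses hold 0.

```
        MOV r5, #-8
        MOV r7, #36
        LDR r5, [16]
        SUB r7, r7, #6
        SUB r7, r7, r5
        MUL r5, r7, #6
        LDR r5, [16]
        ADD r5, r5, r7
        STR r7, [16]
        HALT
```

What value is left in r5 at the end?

30

after MOV r5, #-8: r5=-8
after MOV r7, #36: r7=36
after LDR r5, [16]: r5=M[16]=16
after SUB r7, r7, #6: r7=36-6=30
after SUB r7, r7, r5: r7=30-16=14
after MUL r5, r7, #6: r5=14*6=84
after LDR r5, [16]: r5=M[16]=16
after ADD r5, r5, r7: r5=16+14=30
STR r7, [16] → M[16]=14
halt.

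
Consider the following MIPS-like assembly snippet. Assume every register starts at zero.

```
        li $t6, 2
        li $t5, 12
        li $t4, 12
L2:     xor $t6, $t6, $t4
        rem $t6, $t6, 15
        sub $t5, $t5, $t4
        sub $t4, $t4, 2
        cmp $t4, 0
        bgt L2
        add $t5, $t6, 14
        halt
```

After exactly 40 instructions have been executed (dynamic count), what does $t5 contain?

after li $t6, 2: $t6=2
after li $t5, 12: $t5=12
after li $t4, 12: $t4=12
after xor $t6, $t6, $t4: $t6=2^12=14
after rem $t6, $t6, 15: $t6=14%15=14
after sub $t5, $t5, $t4: $t5=12-12=0
after sub $t4, $t4, 2: $t4=12-2=10
cmp $t4, 0  (cmp 10,0)
bgt L2: taken
after xor $t6, $t6, $t4: $t6=14^10=4
after rem $t6, $t6, 15: $t6=4%15=4
after sub $t5, $t5, $t4: $t5=0-10=-10
after sub $t4, $t4, 2: $t4=10-2=8
cmp $t4, 0  (cmp 8,0)
bgt L2: taken
after xor $t6, $t6, $t4: $t6=4^8=12
after rem $t6, $t6, 15: $t6=12%15=12
after sub $t5, $t5, $t4: $t5=(-10)-8=-18
after sub $t4, $t4, 2: $t4=8-2=6
cmp $t4, 0  (cmp 6,0)
bgt L2: taken
after xor $t6, $t6, $t4: $t6=12^6=10
after rem $t6, $t6, 15: $t6=10%15=10
after sub $t5, $t5, $t4: $t5=(-18)-6=-24
after sub $t4, $t4, 2: $t4=6-2=4
cmp $t4, 0  (cmp 4,0)
bgt L2: taken
after xor $t6, $t6, $t4: $t6=10^4=14
after rem $t6, $t6, 15: $t6=14%15=14
after sub $t5, $t5, $t4: $t5=(-24)-4=-28
after sub $t4, $t4, 2: $t4=4-2=2
cmp $t4, 0  (cmp 2,0)
bgt L2: taken
after xor $t6, $t6, $t4: $t6=14^2=12
after rem $t6, $t6, 15: $t6=12%15=12
after sub $t5, $t5, $t4: $t5=(-28)-2=-30
after sub $t4, $t4, 2: $t4=2-2=0
cmp $t4, 0  (cmp 0,0)
bgt L2: not taken
after add $t5, $t6, 14: $t5=12+14=26
After step 40: $t5 = 26.

26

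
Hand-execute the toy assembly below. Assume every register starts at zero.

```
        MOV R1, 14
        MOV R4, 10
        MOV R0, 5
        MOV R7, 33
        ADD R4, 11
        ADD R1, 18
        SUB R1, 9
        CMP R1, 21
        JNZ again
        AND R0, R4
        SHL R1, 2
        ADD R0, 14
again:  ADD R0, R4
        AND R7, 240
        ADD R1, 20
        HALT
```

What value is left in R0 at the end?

26

MOV R1, 14 → R1=14
MOV R4, 10 → R4=10
MOV R0, 5 → R0=5
MOV R7, 33 → R7=33
ADD R4, 11 → R4=10+11=21
ADD R1, 18 → R1=14+18=32
SUB R1, 9 → R1=32-9=23
CMP R1, 21  (cmp 23,21)
JNZ again: taken
ADD R0, R4 → R0=5+21=26
AND R7, 240 → R7=33&240=32
ADD R1, 20 → R1=23+20=43
halt.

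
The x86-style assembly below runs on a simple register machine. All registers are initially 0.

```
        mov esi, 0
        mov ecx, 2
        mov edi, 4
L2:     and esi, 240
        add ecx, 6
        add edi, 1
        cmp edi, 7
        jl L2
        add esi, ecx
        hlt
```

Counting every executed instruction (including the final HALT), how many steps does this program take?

esi=0
ecx=2
edi=4
esi=0&240=0
ecx=2+6=8
edi=4+1=5
cmp edi, 7  (cmp 5,7)
jl L2: taken
esi=0&240=0
ecx=8+6=14
edi=5+1=6
cmp edi, 7  (cmp 6,7)
jl L2: taken
esi=0&240=0
ecx=14+6=20
edi=6+1=7
cmp edi, 7  (cmp 7,7)
jl L2: not taken
esi=0+20=20
halt.
Total executed instructions: 20.

20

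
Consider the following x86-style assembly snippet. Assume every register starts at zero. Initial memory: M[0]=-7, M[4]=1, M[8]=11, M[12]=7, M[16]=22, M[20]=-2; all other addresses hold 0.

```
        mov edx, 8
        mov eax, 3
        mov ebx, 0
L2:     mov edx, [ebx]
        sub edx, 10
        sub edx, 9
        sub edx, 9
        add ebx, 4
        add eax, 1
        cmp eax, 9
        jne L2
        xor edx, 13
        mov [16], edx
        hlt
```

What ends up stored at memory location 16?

edx=8
eax=3
ebx=0
edx=M[0]=-7
edx=(-7)-10=-17
edx=(-17)-9=-26
edx=(-26)-9=-35
ebx=0+4=4
eax=3+1=4
cmp eax, 9  (cmp 4,9)
jne L2: taken
edx=M[4]=1
edx=1-10=-9
edx=(-9)-9=-18
edx=(-18)-9=-27
ebx=4+4=8
eax=4+1=5
cmp eax, 9  (cmp 5,9)
jne L2: taken
edx=M[8]=11
edx=11-10=1
edx=1-9=-8
edx=(-8)-9=-17
ebx=8+4=12
eax=5+1=6
cmp eax, 9  (cmp 6,9)
jne L2: taken
edx=M[12]=7
edx=7-10=-3
edx=(-3)-9=-12
edx=(-12)-9=-21
ebx=12+4=16
eax=6+1=7
cmp eax, 9  (cmp 7,9)
jne L2: taken
edx=M[16]=22
edx=22-10=12
edx=12-9=3
edx=3-9=-6
ebx=16+4=20
eax=7+1=8
cmp eax, 9  (cmp 8,9)
jne L2: taken
edx=M[20]=-2
edx=(-2)-10=-12
edx=(-12)-9=-21
edx=(-21)-9=-30
ebx=20+4=24
eax=8+1=9
cmp eax, 9  (cmp 9,9)
jne L2: not taken
edx=(-30)^13=-17
mov [16], edx → M[16]=-17
halt.

-17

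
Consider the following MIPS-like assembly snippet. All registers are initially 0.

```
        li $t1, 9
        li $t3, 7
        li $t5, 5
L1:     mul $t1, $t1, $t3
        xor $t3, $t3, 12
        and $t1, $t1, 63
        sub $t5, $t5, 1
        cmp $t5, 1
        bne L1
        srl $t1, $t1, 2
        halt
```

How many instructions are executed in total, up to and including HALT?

29

after li $t1, 9: $t1=9
after li $t3, 7: $t3=7
after li $t5, 5: $t5=5
after mul $t1, $t1, $t3: $t1=9*7=63
after xor $t3, $t3, 12: $t3=7^12=11
after and $t1, $t1, 63: $t1=63&63=63
after sub $t5, $t5, 1: $t5=5-1=4
cmp $t5, 1  (cmp 4,1)
bne L1: taken
after mul $t1, $t1, $t3: $t1=63*11=693
after xor $t3, $t3, 12: $t3=11^12=7
after and $t1, $t1, 63: $t1=693&63=53
after sub $t5, $t5, 1: $t5=4-1=3
cmp $t5, 1  (cmp 3,1)
bne L1: taken
after mul $t1, $t1, $t3: $t1=53*7=371
after xor $t3, $t3, 12: $t3=7^12=11
after and $t1, $t1, 63: $t1=371&63=51
after sub $t5, $t5, 1: $t5=3-1=2
cmp $t5, 1  (cmp 2,1)
bne L1: taken
after mul $t1, $t1, $t3: $t1=51*11=561
after xor $t3, $t3, 12: $t3=11^12=7
after and $t1, $t1, 63: $t1=561&63=49
after sub $t5, $t5, 1: $t5=2-1=1
cmp $t5, 1  (cmp 1,1)
bne L1: not taken
after srl $t1, $t1, 2: $t1=49>>2=12
halt.
Total executed instructions: 29.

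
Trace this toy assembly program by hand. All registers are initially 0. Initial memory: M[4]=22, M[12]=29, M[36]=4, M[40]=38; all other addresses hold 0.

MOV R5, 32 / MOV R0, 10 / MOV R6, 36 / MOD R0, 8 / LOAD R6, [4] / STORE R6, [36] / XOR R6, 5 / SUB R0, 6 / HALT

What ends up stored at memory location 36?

MOV R5, 32 → R5=32
MOV R0, 10 → R0=10
MOV R6, 36 → R6=36
MOD R0, 8 → R0=10%8=2
LOAD R6, [4] → R6=M[4]=22
STORE R6, [36] → M[36]=22
XOR R6, 5 → R6=22^5=19
SUB R0, 6 → R0=2-6=-4
halt.

22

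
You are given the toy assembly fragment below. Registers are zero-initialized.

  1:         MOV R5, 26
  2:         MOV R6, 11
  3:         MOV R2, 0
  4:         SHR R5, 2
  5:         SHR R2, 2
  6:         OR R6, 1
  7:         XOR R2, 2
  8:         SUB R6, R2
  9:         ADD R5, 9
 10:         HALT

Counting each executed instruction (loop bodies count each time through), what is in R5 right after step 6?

after MOV R5, 26: R5=26
after MOV R6, 11: R6=11
after MOV R2, 0: R2=0
after SHR R5, 2: R5=26>>2=6
after SHR R2, 2: R2=0>>2=0
after OR R6, 1: R6=11|1=11
After step 6: R5 = 6.

6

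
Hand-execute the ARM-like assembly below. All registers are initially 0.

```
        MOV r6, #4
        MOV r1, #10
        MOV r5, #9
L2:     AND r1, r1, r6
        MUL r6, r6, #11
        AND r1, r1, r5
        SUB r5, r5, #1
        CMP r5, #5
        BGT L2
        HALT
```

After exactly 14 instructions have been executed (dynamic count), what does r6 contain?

r6=4
r1=10
r5=9
r1=10&4=0
r6=4*11=44
r1=0&9=0
r5=9-1=8
CMP r5, #5  (cmp 8,5)
BGT L2: taken
r1=0&44=0
r6=44*11=484
r1=0&8=0
r5=8-1=7
CMP r5, #5  (cmp 7,5)
After step 14: r6 = 484.

484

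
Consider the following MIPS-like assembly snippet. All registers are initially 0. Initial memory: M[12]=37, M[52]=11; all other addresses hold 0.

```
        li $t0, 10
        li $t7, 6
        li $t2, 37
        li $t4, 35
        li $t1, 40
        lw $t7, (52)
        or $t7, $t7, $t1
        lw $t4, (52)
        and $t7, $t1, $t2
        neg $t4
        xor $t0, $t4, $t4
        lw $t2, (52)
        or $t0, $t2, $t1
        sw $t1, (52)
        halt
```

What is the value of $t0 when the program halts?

after li $t0, 10: $t0=10
after li $t7, 6: $t7=6
after li $t2, 37: $t2=37
after li $t4, 35: $t4=35
after li $t1, 40: $t1=40
after lw $t7, (52): $t7=M[52]=11
after or $t7, $t7, $t1: $t7=11|40=43
after lw $t4, (52): $t4=M[52]=11
after and $t7, $t1, $t2: $t7=40&37=32
after neg $t4: $t4=-(11)=-11
after xor $t0, $t4, $t4: $t0=(-11)^(-11)=0
after lw $t2, (52): $t2=M[52]=11
after or $t0, $t2, $t1: $t0=11|40=43
sw $t1, (52) → M[52]=40
halt.

43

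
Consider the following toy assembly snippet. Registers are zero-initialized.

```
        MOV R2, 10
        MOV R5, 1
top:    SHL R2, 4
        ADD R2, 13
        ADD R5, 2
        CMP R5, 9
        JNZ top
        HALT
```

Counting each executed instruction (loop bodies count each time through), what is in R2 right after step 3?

160

R2=10
R5=1
R2=10<<4=160
After step 3: R2 = 160.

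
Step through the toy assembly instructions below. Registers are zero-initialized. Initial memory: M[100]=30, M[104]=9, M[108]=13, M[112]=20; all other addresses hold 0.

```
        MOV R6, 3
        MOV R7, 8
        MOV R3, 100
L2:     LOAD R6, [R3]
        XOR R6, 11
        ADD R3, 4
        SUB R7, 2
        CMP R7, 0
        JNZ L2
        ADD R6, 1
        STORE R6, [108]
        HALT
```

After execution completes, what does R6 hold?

R6=3
R7=8
R3=100
R6=M[100]=30
R6=30^11=21
R3=100+4=104
R7=8-2=6
CMP R7, 0  (cmp 6,0)
JNZ L2: taken
R6=M[104]=9
R6=9^11=2
R3=104+4=108
R7=6-2=4
CMP R7, 0  (cmp 4,0)
JNZ L2: taken
R6=M[108]=13
R6=13^11=6
R3=108+4=112
R7=4-2=2
CMP R7, 0  (cmp 2,0)
JNZ L2: taken
R6=M[112]=20
R6=20^11=31
R3=112+4=116
R7=2-2=0
CMP R7, 0  (cmp 0,0)
JNZ L2: not taken
R6=31+1=32
STORE R6, [108] → M[108]=32
halt.

32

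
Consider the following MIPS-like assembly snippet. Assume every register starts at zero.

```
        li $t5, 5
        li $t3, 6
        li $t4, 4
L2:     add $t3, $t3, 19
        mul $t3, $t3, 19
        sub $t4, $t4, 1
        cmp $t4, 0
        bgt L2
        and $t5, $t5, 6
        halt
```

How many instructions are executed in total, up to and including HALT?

after li $t5, 5: $t5=5
after li $t3, 6: $t3=6
after li $t4, 4: $t4=4
after add $t3, $t3, 19: $t3=6+19=25
after mul $t3, $t3, 19: $t3=25*19=475
after sub $t4, $t4, 1: $t4=4-1=3
cmp $t4, 0  (cmp 3,0)
bgt L2: taken
after add $t3, $t3, 19: $t3=475+19=494
after mul $t3, $t3, 19: $t3=494*19=9386
after sub $t4, $t4, 1: $t4=3-1=2
cmp $t4, 0  (cmp 2,0)
bgt L2: taken
after add $t3, $t3, 19: $t3=9386+19=9405
after mul $t3, $t3, 19: $t3=9405*19=178695
after sub $t4, $t4, 1: $t4=2-1=1
cmp $t4, 0  (cmp 1,0)
bgt L2: taken
after add $t3, $t3, 19: $t3=178695+19=178714
after mul $t3, $t3, 19: $t3=178714*19=3395566
after sub $t4, $t4, 1: $t4=1-1=0
cmp $t4, 0  (cmp 0,0)
bgt L2: not taken
after and $t5, $t5, 6: $t5=5&6=4
halt.
Total executed instructions: 25.

25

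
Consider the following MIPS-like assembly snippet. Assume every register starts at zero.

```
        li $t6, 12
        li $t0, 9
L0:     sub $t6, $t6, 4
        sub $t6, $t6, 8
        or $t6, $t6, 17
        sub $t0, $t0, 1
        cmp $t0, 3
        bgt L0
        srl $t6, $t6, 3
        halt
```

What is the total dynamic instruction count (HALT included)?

$t6=12
$t0=9
$t6=12-4=8
$t6=8-8=0
$t6=0|17=17
$t0=9-1=8
cmp $t0, 3  (cmp 8,3)
bgt L0: taken
$t6=17-4=13
$t6=13-8=5
$t6=5|17=21
$t0=8-1=7
cmp $t0, 3  (cmp 7,3)
bgt L0: taken
$t6=21-4=17
$t6=17-8=9
$t6=9|17=25
$t0=7-1=6
cmp $t0, 3  (cmp 6,3)
bgt L0: taken
$t6=25-4=21
$t6=21-8=13
$t6=13|17=29
$t0=6-1=5
cmp $t0, 3  (cmp 5,3)
bgt L0: taken
$t6=29-4=25
$t6=25-8=17
$t6=17|17=17
$t0=5-1=4
cmp $t0, 3  (cmp 4,3)
bgt L0: taken
$t6=17-4=13
$t6=13-8=5
$t6=5|17=21
$t0=4-1=3
cmp $t0, 3  (cmp 3,3)
bgt L0: not taken
$t6=21>>3=2
halt.
Total executed instructions: 40.

40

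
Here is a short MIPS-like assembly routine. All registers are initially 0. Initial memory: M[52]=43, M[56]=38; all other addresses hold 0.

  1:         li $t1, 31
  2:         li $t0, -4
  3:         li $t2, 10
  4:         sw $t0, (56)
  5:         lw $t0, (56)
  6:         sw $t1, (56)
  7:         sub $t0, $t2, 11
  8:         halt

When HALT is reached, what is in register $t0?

-1

after li $t1, 31: $t1=31
after li $t0, -4: $t0=-4
after li $t2, 10: $t2=10
sw $t0, (56) → M[56]=-4
after lw $t0, (56): $t0=M[56]=-4
sw $t1, (56) → M[56]=31
after sub $t0, $t2, 11: $t0=10-11=-1
halt.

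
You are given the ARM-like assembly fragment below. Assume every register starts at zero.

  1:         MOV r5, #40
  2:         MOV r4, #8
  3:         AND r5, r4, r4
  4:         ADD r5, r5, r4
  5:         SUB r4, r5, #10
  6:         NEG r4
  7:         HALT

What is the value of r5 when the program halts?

16

MOV r5, #40 → r5=40
MOV r4, #8 → r4=8
AND r5, r4, r4 → r5=8&8=8
ADD r5, r5, r4 → r5=8+8=16
SUB r4, r5, #10 → r4=16-10=6
NEG r4 → r4=-(6)=-6
halt.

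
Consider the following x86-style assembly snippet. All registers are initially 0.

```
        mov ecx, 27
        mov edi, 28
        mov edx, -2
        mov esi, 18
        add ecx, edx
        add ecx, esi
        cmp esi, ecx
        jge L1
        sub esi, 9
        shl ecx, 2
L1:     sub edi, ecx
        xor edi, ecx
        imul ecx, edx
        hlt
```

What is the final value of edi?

after mov ecx, 27: ecx=27
after mov edi, 28: edi=28
after mov edx, -2: edx=-2
after mov esi, 18: esi=18
after add ecx, edx: ecx=27+(-2)=25
after add ecx, esi: ecx=25+18=43
cmp esi, ecx  (cmp 18,43)
jge L1: not taken
after sub esi, 9: esi=18-9=9
after shl ecx, 2: ecx=43<<2=172
after sub edi, ecx: edi=28-172=-144
after xor edi, ecx: edi=(-144)^172=-36
after imul ecx, edx: ecx=172*(-2)=-344
halt.

-36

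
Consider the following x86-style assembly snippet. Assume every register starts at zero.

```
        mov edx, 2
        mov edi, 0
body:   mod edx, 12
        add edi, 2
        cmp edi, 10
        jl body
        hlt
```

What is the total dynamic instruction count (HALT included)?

23

after mov edx, 2: edx=2
after mov edi, 0: edi=0
after mod edx, 12: edx=2%12=2
after add edi, 2: edi=0+2=2
cmp edi, 10  (cmp 2,10)
jl body: taken
after mod edx, 12: edx=2%12=2
after add edi, 2: edi=2+2=4
cmp edi, 10  (cmp 4,10)
jl body: taken
after mod edx, 12: edx=2%12=2
after add edi, 2: edi=4+2=6
cmp edi, 10  (cmp 6,10)
jl body: taken
after mod edx, 12: edx=2%12=2
after add edi, 2: edi=6+2=8
cmp edi, 10  (cmp 8,10)
jl body: taken
after mod edx, 12: edx=2%12=2
after add edi, 2: edi=8+2=10
cmp edi, 10  (cmp 10,10)
jl body: not taken
halt.
Total executed instructions: 23.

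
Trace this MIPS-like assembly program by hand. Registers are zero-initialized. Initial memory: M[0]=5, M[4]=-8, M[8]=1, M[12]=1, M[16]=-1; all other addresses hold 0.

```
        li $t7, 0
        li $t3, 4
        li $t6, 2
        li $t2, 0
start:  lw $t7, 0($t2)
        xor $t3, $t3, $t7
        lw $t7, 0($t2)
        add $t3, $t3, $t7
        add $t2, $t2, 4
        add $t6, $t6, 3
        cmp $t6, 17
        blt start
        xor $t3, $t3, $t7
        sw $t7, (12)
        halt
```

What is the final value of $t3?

-5

li $t7, 0 → $t7=0
li $t3, 4 → $t3=4
li $t6, 2 → $t6=2
li $t2, 0 → $t2=0
lw $t7, 0($t2) → $t7=M[0]=5
xor $t3, $t3, $t7 → $t3=4^5=1
lw $t7, 0($t2) → $t7=M[0]=5
add $t3, $t3, $t7 → $t3=1+5=6
add $t2, $t2, 4 → $t2=0+4=4
add $t6, $t6, 3 → $t6=2+3=5
cmp $t6, 17  (cmp 5,17)
blt start: taken
lw $t7, 0($t2) → $t7=M[4]=-8
xor $t3, $t3, $t7 → $t3=6^(-8)=-2
lw $t7, 0($t2) → $t7=M[4]=-8
add $t3, $t3, $t7 → $t3=(-2)+(-8)=-10
add $t2, $t2, 4 → $t2=4+4=8
add $t6, $t6, 3 → $t6=5+3=8
cmp $t6, 17  (cmp 8,17)
blt start: taken
lw $t7, 0($t2) → $t7=M[8]=1
xor $t3, $t3, $t7 → $t3=(-10)^1=-9
lw $t7, 0($t2) → $t7=M[8]=1
add $t3, $t3, $t7 → $t3=(-9)+1=-8
add $t2, $t2, 4 → $t2=8+4=12
add $t6, $t6, 3 → $t6=8+3=11
cmp $t6, 17  (cmp 11,17)
blt start: taken
lw $t7, 0($t2) → $t7=M[12]=1
xor $t3, $t3, $t7 → $t3=(-8)^1=-7
lw $t7, 0($t2) → $t7=M[12]=1
add $t3, $t3, $t7 → $t3=(-7)+1=-6
add $t2, $t2, 4 → $t2=12+4=16
add $t6, $t6, 3 → $t6=11+3=14
cmp $t6, 17  (cmp 14,17)
blt start: taken
lw $t7, 0($t2) → $t7=M[16]=-1
xor $t3, $t3, $t7 → $t3=(-6)^(-1)=5
lw $t7, 0($t2) → $t7=M[16]=-1
add $t3, $t3, $t7 → $t3=5+(-1)=4
add $t2, $t2, 4 → $t2=16+4=20
add $t6, $t6, 3 → $t6=14+3=17
cmp $t6, 17  (cmp 17,17)
blt start: not taken
xor $t3, $t3, $t7 → $t3=4^(-1)=-5
sw $t7, (12) → M[12]=-1
halt.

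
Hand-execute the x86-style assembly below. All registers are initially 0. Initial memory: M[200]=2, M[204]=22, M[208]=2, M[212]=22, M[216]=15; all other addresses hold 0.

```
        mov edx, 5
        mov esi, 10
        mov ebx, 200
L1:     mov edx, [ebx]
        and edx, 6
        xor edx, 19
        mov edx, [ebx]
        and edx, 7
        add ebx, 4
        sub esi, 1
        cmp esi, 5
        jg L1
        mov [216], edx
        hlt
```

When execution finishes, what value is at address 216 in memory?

edx=5
esi=10
ebx=200
edx=M[200]=2
edx=2&6=2
edx=2^19=17
edx=M[200]=2
edx=2&7=2
ebx=200+4=204
esi=10-1=9
cmp esi, 5  (cmp 9,5)
jg L1: taken
edx=M[204]=22
edx=22&6=6
edx=6^19=21
edx=M[204]=22
edx=22&7=6
ebx=204+4=208
esi=9-1=8
cmp esi, 5  (cmp 8,5)
jg L1: taken
edx=M[208]=2
edx=2&6=2
edx=2^19=17
edx=M[208]=2
edx=2&7=2
ebx=208+4=212
esi=8-1=7
cmp esi, 5  (cmp 7,5)
jg L1: taken
edx=M[212]=22
edx=22&6=6
edx=6^19=21
edx=M[212]=22
edx=22&7=6
ebx=212+4=216
esi=7-1=6
cmp esi, 5  (cmp 6,5)
jg L1: taken
edx=M[216]=15
edx=15&6=6
edx=6^19=21
edx=M[216]=15
edx=15&7=7
ebx=216+4=220
esi=6-1=5
cmp esi, 5  (cmp 5,5)
jg L1: not taken
mov [216], edx → M[216]=7
halt.

7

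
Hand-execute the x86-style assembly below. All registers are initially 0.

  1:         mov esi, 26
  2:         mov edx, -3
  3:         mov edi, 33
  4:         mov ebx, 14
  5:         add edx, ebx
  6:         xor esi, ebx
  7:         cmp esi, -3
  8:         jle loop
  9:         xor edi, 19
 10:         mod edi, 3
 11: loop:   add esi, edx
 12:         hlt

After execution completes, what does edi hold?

after mov esi, 26: esi=26
after mov edx, -3: edx=-3
after mov edi, 33: edi=33
after mov ebx, 14: ebx=14
after add edx, ebx: edx=(-3)+14=11
after xor esi, ebx: esi=26^14=20
cmp esi, -3  (cmp 20,-3)
jle loop: not taken
after xor edi, 19: edi=33^19=50
after mod edi, 3: edi=50%3=2
after add esi, edx: esi=20+11=31
halt.

2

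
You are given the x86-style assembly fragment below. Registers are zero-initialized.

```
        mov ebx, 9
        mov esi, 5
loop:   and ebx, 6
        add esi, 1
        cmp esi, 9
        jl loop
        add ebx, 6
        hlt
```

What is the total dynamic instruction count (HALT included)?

ebx=9
esi=5
ebx=9&6=0
esi=5+1=6
cmp esi, 9  (cmp 6,9)
jl loop: taken
ebx=0&6=0
esi=6+1=7
cmp esi, 9  (cmp 7,9)
jl loop: taken
ebx=0&6=0
esi=7+1=8
cmp esi, 9  (cmp 8,9)
jl loop: taken
ebx=0&6=0
esi=8+1=9
cmp esi, 9  (cmp 9,9)
jl loop: not taken
ebx=0+6=6
halt.
Total executed instructions: 20.

20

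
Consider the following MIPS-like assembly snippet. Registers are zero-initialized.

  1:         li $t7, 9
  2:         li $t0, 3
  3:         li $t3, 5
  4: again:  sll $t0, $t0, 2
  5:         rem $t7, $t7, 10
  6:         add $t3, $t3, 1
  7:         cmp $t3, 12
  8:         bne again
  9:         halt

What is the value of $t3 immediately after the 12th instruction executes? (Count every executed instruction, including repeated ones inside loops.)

7

$t7=9
$t0=3
$t3=5
$t0=3<<2=12
$t7=9%10=9
$t3=5+1=6
cmp $t3, 12  (cmp 6,12)
bne again: taken
$t0=12<<2=48
$t7=9%10=9
$t3=6+1=7
cmp $t3, 12  (cmp 7,12)
After step 12: $t3 = 7.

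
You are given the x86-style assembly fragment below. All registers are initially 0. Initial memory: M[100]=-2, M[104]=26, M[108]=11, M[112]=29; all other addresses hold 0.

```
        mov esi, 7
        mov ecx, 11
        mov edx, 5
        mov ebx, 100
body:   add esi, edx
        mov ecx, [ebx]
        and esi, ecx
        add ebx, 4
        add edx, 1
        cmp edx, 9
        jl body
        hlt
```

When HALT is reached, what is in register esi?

esi=7
ecx=11
edx=5
ebx=100
esi=7+5=12
ecx=M[100]=-2
esi=12&(-2)=12
ebx=100+4=104
edx=5+1=6
cmp edx, 9  (cmp 6,9)
jl body: taken
esi=12+6=18
ecx=M[104]=26
esi=18&26=18
ebx=104+4=108
edx=6+1=7
cmp edx, 9  (cmp 7,9)
jl body: taken
esi=18+7=25
ecx=M[108]=11
esi=25&11=9
ebx=108+4=112
edx=7+1=8
cmp edx, 9  (cmp 8,9)
jl body: taken
esi=9+8=17
ecx=M[112]=29
esi=17&29=17
ebx=112+4=116
edx=8+1=9
cmp edx, 9  (cmp 9,9)
jl body: not taken
halt.

17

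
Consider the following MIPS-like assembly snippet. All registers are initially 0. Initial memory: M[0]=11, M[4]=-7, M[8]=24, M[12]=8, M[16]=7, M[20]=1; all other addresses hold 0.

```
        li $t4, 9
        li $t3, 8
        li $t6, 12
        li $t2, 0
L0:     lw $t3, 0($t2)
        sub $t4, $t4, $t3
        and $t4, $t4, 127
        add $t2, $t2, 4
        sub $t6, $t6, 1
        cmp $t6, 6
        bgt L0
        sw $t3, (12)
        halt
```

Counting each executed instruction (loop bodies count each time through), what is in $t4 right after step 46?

after li $t4, 9: $t4=9
after li $t3, 8: $t3=8
after li $t6, 12: $t6=12
after li $t2, 0: $t2=0
after lw $t3, 0($t2): $t3=M[0]=11
after sub $t4, $t4, $t3: $t4=9-11=-2
after and $t4, $t4, 127: $t4=(-2)&127=126
after add $t2, $t2, 4: $t2=0+4=4
after sub $t6, $t6, 1: $t6=12-1=11
cmp $t6, 6  (cmp 11,6)
bgt L0: taken
after lw $t3, 0($t2): $t3=M[4]=-7
after sub $t4, $t4, $t3: $t4=126-(-7)=133
after and $t4, $t4, 127: $t4=133&127=5
after add $t2, $t2, 4: $t2=4+4=8
after sub $t6, $t6, 1: $t6=11-1=10
cmp $t6, 6  (cmp 10,6)
bgt L0: taken
after lw $t3, 0($t2): $t3=M[8]=24
after sub $t4, $t4, $t3: $t4=5-24=-19
after and $t4, $t4, 127: $t4=(-19)&127=109
after add $t2, $t2, 4: $t2=8+4=12
after sub $t6, $t6, 1: $t6=10-1=9
cmp $t6, 6  (cmp 9,6)
bgt L0: taken
after lw $t3, 0($t2): $t3=M[12]=8
after sub $t4, $t4, $t3: $t4=109-8=101
after and $t4, $t4, 127: $t4=101&127=101
after add $t2, $t2, 4: $t2=12+4=16
after sub $t6, $t6, 1: $t6=9-1=8
cmp $t6, 6  (cmp 8,6)
bgt L0: taken
after lw $t3, 0($t2): $t3=M[16]=7
after sub $t4, $t4, $t3: $t4=101-7=94
after and $t4, $t4, 127: $t4=94&127=94
after add $t2, $t2, 4: $t2=16+4=20
after sub $t6, $t6, 1: $t6=8-1=7
cmp $t6, 6  (cmp 7,6)
bgt L0: taken
after lw $t3, 0($t2): $t3=M[20]=1
after sub $t4, $t4, $t3: $t4=94-1=93
after and $t4, $t4, 127: $t4=93&127=93
after add $t2, $t2, 4: $t2=20+4=24
after sub $t6, $t6, 1: $t6=7-1=6
cmp $t6, 6  (cmp 6,6)
bgt L0: not taken
After step 46: $t4 = 93.

93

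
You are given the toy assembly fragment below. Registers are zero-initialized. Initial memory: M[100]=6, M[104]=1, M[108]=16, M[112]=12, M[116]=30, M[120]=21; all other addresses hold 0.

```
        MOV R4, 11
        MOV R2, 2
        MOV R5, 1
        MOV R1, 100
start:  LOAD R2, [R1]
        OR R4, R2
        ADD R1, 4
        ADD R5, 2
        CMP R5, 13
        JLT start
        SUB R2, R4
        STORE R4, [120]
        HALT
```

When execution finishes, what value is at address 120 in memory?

R4=11
R2=2
R5=1
R1=100
R2=M[100]=6
R4=11|6=15
R1=100+4=104
R5=1+2=3
CMP R5, 13  (cmp 3,13)
JLT start: taken
R2=M[104]=1
R4=15|1=15
R1=104+4=108
R5=3+2=5
CMP R5, 13  (cmp 5,13)
JLT start: taken
R2=M[108]=16
R4=15|16=31
R1=108+4=112
R5=5+2=7
CMP R5, 13  (cmp 7,13)
JLT start: taken
R2=M[112]=12
R4=31|12=31
R1=112+4=116
R5=7+2=9
CMP R5, 13  (cmp 9,13)
JLT start: taken
R2=M[116]=30
R4=31|30=31
R1=116+4=120
R5=9+2=11
CMP R5, 13  (cmp 11,13)
JLT start: taken
R2=M[120]=21
R4=31|21=31
R1=120+4=124
R5=11+2=13
CMP R5, 13  (cmp 13,13)
JLT start: not taken
R2=21-31=-10
STORE R4, [120] → M[120]=31
halt.

31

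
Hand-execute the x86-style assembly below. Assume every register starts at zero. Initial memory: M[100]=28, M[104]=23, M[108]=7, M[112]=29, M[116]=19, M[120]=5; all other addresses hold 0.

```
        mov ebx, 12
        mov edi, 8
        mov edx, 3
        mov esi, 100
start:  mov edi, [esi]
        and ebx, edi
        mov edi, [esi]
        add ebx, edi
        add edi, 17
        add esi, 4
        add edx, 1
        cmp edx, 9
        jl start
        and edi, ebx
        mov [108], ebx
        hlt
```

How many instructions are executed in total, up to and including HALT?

61

ebx=12
edi=8
edx=3
esi=100
edi=M[100]=28
ebx=12&28=12
edi=M[100]=28
ebx=12+28=40
edi=28+17=45
esi=100+4=104
edx=3+1=4
cmp edx, 9  (cmp 4,9)
jl start: taken
edi=M[104]=23
ebx=40&23=0
edi=M[104]=23
ebx=0+23=23
edi=23+17=40
esi=104+4=108
edx=4+1=5
cmp edx, 9  (cmp 5,9)
jl start: taken
edi=M[108]=7
ebx=23&7=7
edi=M[108]=7
ebx=7+7=14
edi=7+17=24
esi=108+4=112
edx=5+1=6
cmp edx, 9  (cmp 6,9)
jl start: taken
edi=M[112]=29
ebx=14&29=12
edi=M[112]=29
ebx=12+29=41
edi=29+17=46
esi=112+4=116
edx=6+1=7
cmp edx, 9  (cmp 7,9)
jl start: taken
edi=M[116]=19
ebx=41&19=1
edi=M[116]=19
ebx=1+19=20
edi=19+17=36
esi=116+4=120
edx=7+1=8
cmp edx, 9  (cmp 8,9)
jl start: taken
edi=M[120]=5
ebx=20&5=4
edi=M[120]=5
ebx=4+5=9
edi=5+17=22
esi=120+4=124
edx=8+1=9
cmp edx, 9  (cmp 9,9)
jl start: not taken
edi=22&9=0
mov [108], ebx → M[108]=9
halt.
Total executed instructions: 61.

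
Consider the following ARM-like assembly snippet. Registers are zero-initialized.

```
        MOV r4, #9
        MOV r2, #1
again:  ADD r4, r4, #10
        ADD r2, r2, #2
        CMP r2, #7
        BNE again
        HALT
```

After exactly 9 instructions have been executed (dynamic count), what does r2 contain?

5

r4=9
r2=1
r4=9+10=19
r2=1+2=3
CMP r2, #7  (cmp 3,7)
BNE again: taken
r4=19+10=29
r2=3+2=5
CMP r2, #7  (cmp 5,7)
After step 9: r2 = 5.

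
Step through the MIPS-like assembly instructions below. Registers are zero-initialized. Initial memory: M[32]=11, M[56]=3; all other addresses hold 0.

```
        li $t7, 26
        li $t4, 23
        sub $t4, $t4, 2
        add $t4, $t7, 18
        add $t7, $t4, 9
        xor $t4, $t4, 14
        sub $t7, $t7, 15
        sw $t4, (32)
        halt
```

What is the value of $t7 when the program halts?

after li $t7, 26: $t7=26
after li $t4, 23: $t4=23
after sub $t4, $t4, 2: $t4=23-2=21
after add $t4, $t7, 18: $t4=26+18=44
after add $t7, $t4, 9: $t7=44+9=53
after xor $t4, $t4, 14: $t4=44^14=34
after sub $t7, $t7, 15: $t7=53-15=38
sw $t4, (32) → M[32]=34
halt.

38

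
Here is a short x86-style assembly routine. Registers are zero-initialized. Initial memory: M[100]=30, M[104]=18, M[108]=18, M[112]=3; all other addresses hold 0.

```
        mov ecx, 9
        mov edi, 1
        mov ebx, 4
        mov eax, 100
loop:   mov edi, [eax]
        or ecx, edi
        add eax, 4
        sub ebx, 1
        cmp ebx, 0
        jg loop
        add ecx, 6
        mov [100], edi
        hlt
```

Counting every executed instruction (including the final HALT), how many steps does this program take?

mov ecx, 9 → ecx=9
mov edi, 1 → edi=1
mov ebx, 4 → ebx=4
mov eax, 100 → eax=100
mov edi, [eax] → edi=M[100]=30
or ecx, edi → ecx=9|30=31
add eax, 4 → eax=100+4=104
sub ebx, 1 → ebx=4-1=3
cmp ebx, 0  (cmp 3,0)
jg loop: taken
mov edi, [eax] → edi=M[104]=18
or ecx, edi → ecx=31|18=31
add eax, 4 → eax=104+4=108
sub ebx, 1 → ebx=3-1=2
cmp ebx, 0  (cmp 2,0)
jg loop: taken
mov edi, [eax] → edi=M[108]=18
or ecx, edi → ecx=31|18=31
add eax, 4 → eax=108+4=112
sub ebx, 1 → ebx=2-1=1
cmp ebx, 0  (cmp 1,0)
jg loop: taken
mov edi, [eax] → edi=M[112]=3
or ecx, edi → ecx=31|3=31
add eax, 4 → eax=112+4=116
sub ebx, 1 → ebx=1-1=0
cmp ebx, 0  (cmp 0,0)
jg loop: not taken
add ecx, 6 → ecx=31+6=37
mov [100], edi → M[100]=3
halt.
Total executed instructions: 31.

31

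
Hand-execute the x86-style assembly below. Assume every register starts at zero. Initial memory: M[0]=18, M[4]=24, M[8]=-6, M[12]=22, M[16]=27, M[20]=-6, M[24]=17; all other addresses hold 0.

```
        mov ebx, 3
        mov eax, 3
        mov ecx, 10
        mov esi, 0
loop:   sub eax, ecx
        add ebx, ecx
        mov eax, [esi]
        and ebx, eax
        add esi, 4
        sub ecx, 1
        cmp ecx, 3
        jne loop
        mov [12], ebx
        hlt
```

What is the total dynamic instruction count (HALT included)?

mov ebx, 3 → ebx=3
mov eax, 3 → eax=3
mov ecx, 10 → ecx=10
mov esi, 0 → esi=0
sub eax, ecx → eax=3-10=-7
add ebx, ecx → ebx=3+10=13
mov eax, [esi] → eax=M[0]=18
and ebx, eax → ebx=13&18=0
add esi, 4 → esi=0+4=4
sub ecx, 1 → ecx=10-1=9
cmp ecx, 3  (cmp 9,3)
jne loop: taken
sub eax, ecx → eax=18-9=9
add ebx, ecx → ebx=0+9=9
mov eax, [esi] → eax=M[4]=24
and ebx, eax → ebx=9&24=8
add esi, 4 → esi=4+4=8
sub ecx, 1 → ecx=9-1=8
cmp ecx, 3  (cmp 8,3)
jne loop: taken
sub eax, ecx → eax=24-8=16
add ebx, ecx → ebx=8+8=16
mov eax, [esi] → eax=M[8]=-6
and ebx, eax → ebx=16&(-6)=16
add esi, 4 → esi=8+4=12
sub ecx, 1 → ecx=8-1=7
cmp ecx, 3  (cmp 7,3)
jne loop: taken
sub eax, ecx → eax=(-6)-7=-13
add ebx, ecx → ebx=16+7=23
mov eax, [esi] → eax=M[12]=22
and ebx, eax → ebx=23&22=22
add esi, 4 → esi=12+4=16
sub ecx, 1 → ecx=7-1=6
cmp ecx, 3  (cmp 6,3)
jne loop: taken
sub eax, ecx → eax=22-6=16
add ebx, ecx → ebx=22+6=28
mov eax, [esi] → eax=M[16]=27
and ebx, eax → ebx=28&27=24
add esi, 4 → esi=16+4=20
sub ecx, 1 → ecx=6-1=5
cmp ecx, 3  (cmp 5,3)
jne loop: taken
sub eax, ecx → eax=27-5=22
add ebx, ecx → ebx=24+5=29
mov eax, [esi] → eax=M[20]=-6
and ebx, eax → ebx=29&(-6)=24
add esi, 4 → esi=20+4=24
sub ecx, 1 → ecx=5-1=4
cmp ecx, 3  (cmp 4,3)
jne loop: taken
sub eax, ecx → eax=(-6)-4=-10
add ebx, ecx → ebx=24+4=28
mov eax, [esi] → eax=M[24]=17
and ebx, eax → ebx=28&17=16
add esi, 4 → esi=24+4=28
sub ecx, 1 → ecx=4-1=3
cmp ecx, 3  (cmp 3,3)
jne loop: not taken
mov [12], ebx → M[12]=16
halt.
Total executed instructions: 62.

62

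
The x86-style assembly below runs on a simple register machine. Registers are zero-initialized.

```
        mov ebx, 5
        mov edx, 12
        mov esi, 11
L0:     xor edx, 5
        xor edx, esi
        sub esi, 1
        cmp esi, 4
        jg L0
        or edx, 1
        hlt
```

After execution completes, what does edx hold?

13

mov ebx, 5 → ebx=5
mov edx, 12 → edx=12
mov esi, 11 → esi=11
xor edx, 5 → edx=12^5=9
xor edx, esi → edx=9^11=2
sub esi, 1 → esi=11-1=10
cmp esi, 4  (cmp 10,4)
jg L0: taken
xor edx, 5 → edx=2^5=7
xor edx, esi → edx=7^10=13
sub esi, 1 → esi=10-1=9
cmp esi, 4  (cmp 9,4)
jg L0: taken
xor edx, 5 → edx=13^5=8
xor edx, esi → edx=8^9=1
sub esi, 1 → esi=9-1=8
cmp esi, 4  (cmp 8,4)
jg L0: taken
xor edx, 5 → edx=1^5=4
xor edx, esi → edx=4^8=12
sub esi, 1 → esi=8-1=7
cmp esi, 4  (cmp 7,4)
jg L0: taken
xor edx, 5 → edx=12^5=9
xor edx, esi → edx=9^7=14
sub esi, 1 → esi=7-1=6
cmp esi, 4  (cmp 6,4)
jg L0: taken
xor edx, 5 → edx=14^5=11
xor edx, esi → edx=11^6=13
sub esi, 1 → esi=6-1=5
cmp esi, 4  (cmp 5,4)
jg L0: taken
xor edx, 5 → edx=13^5=8
xor edx, esi → edx=8^5=13
sub esi, 1 → esi=5-1=4
cmp esi, 4  (cmp 4,4)
jg L0: not taken
or edx, 1 → edx=13|1=13
halt.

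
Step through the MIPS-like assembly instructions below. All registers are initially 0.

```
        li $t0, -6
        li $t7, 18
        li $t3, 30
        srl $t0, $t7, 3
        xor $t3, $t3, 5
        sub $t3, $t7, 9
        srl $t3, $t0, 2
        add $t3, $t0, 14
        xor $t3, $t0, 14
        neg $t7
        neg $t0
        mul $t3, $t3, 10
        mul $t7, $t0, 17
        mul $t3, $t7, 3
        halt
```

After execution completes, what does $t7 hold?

-34

after li $t0, -6: $t0=-6
after li $t7, 18: $t7=18
after li $t3, 30: $t3=30
after srl $t0, $t7, 3: $t0=18>>3=2
after xor $t3, $t3, 5: $t3=30^5=27
after sub $t3, $t7, 9: $t3=18-9=9
after srl $t3, $t0, 2: $t3=2>>2=0
after add $t3, $t0, 14: $t3=2+14=16
after xor $t3, $t0, 14: $t3=2^14=12
after neg $t7: $t7=-(18)=-18
after neg $t0: $t0=-(2)=-2
after mul $t3, $t3, 10: $t3=12*10=120
after mul $t7, $t0, 17: $t7=(-2)*17=-34
after mul $t3, $t7, 3: $t3=(-34)*3=-102
halt.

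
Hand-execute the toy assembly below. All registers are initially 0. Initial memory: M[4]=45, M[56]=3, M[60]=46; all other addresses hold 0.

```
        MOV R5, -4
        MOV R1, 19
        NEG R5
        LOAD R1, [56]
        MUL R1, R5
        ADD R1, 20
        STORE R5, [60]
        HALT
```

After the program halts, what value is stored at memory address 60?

MOV R5, -4 → R5=-4
MOV R1, 19 → R1=19
NEG R5 → R5=-(-4)=4
LOAD R1, [56] → R1=M[56]=3
MUL R1, R5 → R1=3*4=12
ADD R1, 20 → R1=12+20=32
STORE R5, [60] → M[60]=4
halt.

4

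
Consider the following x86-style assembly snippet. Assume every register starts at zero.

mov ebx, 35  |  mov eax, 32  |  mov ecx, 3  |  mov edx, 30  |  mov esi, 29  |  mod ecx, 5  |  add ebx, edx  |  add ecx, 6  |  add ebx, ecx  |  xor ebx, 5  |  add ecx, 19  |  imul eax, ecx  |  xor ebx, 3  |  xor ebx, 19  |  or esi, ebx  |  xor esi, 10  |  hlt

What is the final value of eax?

896

mov ebx, 35 → ebx=35
mov eax, 32 → eax=32
mov ecx, 3 → ecx=3
mov edx, 30 → edx=30
mov esi, 29 → esi=29
mod ecx, 5 → ecx=3%5=3
add ebx, edx → ebx=35+30=65
add ecx, 6 → ecx=3+6=9
add ebx, ecx → ebx=65+9=74
xor ebx, 5 → ebx=74^5=79
add ecx, 19 → ecx=9+19=28
imul eax, ecx → eax=32*28=896
xor ebx, 3 → ebx=79^3=76
xor ebx, 19 → ebx=76^19=95
or esi, ebx → esi=29|95=95
xor esi, 10 → esi=95^10=85
halt.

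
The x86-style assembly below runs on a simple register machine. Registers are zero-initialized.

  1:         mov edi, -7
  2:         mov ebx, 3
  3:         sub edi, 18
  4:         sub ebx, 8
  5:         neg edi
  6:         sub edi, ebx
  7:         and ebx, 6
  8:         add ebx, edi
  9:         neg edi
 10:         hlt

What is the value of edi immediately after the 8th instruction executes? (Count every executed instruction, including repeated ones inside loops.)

30

after mov edi, -7: edi=-7
after mov ebx, 3: ebx=3
after sub edi, 18: edi=(-7)-18=-25
after sub ebx, 8: ebx=3-8=-5
after neg edi: edi=-(-25)=25
after sub edi, ebx: edi=25-(-5)=30
after and ebx, 6: ebx=(-5)&6=2
after add ebx, edi: ebx=2+30=32
After step 8: edi = 30.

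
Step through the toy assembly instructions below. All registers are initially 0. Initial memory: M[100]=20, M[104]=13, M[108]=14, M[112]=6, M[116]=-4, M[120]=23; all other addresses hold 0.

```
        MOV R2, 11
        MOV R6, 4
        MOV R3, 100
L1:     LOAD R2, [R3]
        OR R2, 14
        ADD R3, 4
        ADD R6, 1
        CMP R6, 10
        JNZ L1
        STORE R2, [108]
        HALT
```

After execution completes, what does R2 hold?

31

MOV R2, 11 → R2=11
MOV R6, 4 → R6=4
MOV R3, 100 → R3=100
LOAD R2, [R3] → R2=M[100]=20
OR R2, 14 → R2=20|14=30
ADD R3, 4 → R3=100+4=104
ADD R6, 1 → R6=4+1=5
CMP R6, 10  (cmp 5,10)
JNZ L1: taken
LOAD R2, [R3] → R2=M[104]=13
OR R2, 14 → R2=13|14=15
ADD R3, 4 → R3=104+4=108
ADD R6, 1 → R6=5+1=6
CMP R6, 10  (cmp 6,10)
JNZ L1: taken
LOAD R2, [R3] → R2=M[108]=14
OR R2, 14 → R2=14|14=14
ADD R3, 4 → R3=108+4=112
ADD R6, 1 → R6=6+1=7
CMP R6, 10  (cmp 7,10)
JNZ L1: taken
LOAD R2, [R3] → R2=M[112]=6
OR R2, 14 → R2=6|14=14
ADD R3, 4 → R3=112+4=116
ADD R6, 1 → R6=7+1=8
CMP R6, 10  (cmp 8,10)
JNZ L1: taken
LOAD R2, [R3] → R2=M[116]=-4
OR R2, 14 → R2=(-4)|14=-2
ADD R3, 4 → R3=116+4=120
ADD R6, 1 → R6=8+1=9
CMP R6, 10  (cmp 9,10)
JNZ L1: taken
LOAD R2, [R3] → R2=M[120]=23
OR R2, 14 → R2=23|14=31
ADD R3, 4 → R3=120+4=124
ADD R6, 1 → R6=9+1=10
CMP R6, 10  (cmp 10,10)
JNZ L1: not taken
STORE R2, [108] → M[108]=31
halt.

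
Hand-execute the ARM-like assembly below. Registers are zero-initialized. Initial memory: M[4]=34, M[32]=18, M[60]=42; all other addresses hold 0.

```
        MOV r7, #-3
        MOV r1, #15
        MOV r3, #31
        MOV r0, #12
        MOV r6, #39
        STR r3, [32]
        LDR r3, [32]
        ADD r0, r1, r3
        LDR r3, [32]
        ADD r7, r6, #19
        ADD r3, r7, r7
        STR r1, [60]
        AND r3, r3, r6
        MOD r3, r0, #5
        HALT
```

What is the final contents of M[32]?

after MOV r7, #-3: r7=-3
after MOV r1, #15: r1=15
after MOV r3, #31: r3=31
after MOV r0, #12: r0=12
after MOV r6, #39: r6=39
STR r3, [32] → M[32]=31
after LDR r3, [32]: r3=M[32]=31
after ADD r0, r1, r3: r0=15+31=46
after LDR r3, [32]: r3=M[32]=31
after ADD r7, r6, #19: r7=39+19=58
after ADD r3, r7, r7: r3=58+58=116
STR r1, [60] → M[60]=15
after AND r3, r3, r6: r3=116&39=36
after MOD r3, r0, #5: r3=46%5=1
halt.

31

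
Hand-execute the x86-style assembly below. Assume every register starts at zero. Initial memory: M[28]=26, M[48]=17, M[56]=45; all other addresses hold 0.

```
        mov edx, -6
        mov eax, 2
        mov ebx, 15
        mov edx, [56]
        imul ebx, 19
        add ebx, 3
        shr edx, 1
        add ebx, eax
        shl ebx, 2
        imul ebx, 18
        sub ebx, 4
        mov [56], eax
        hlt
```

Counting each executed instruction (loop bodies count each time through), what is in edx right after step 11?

22

after mov edx, -6: edx=-6
after mov eax, 2: eax=2
after mov ebx, 15: ebx=15
after mov edx, [56]: edx=M[56]=45
after imul ebx, 19: ebx=15*19=285
after add ebx, 3: ebx=285+3=288
after shr edx, 1: edx=45>>1=22
after add ebx, eax: ebx=288+2=290
after shl ebx, 2: ebx=290<<2=1160
after imul ebx, 18: ebx=1160*18=20880
after sub ebx, 4: ebx=20880-4=20876
After step 11: edx = 22.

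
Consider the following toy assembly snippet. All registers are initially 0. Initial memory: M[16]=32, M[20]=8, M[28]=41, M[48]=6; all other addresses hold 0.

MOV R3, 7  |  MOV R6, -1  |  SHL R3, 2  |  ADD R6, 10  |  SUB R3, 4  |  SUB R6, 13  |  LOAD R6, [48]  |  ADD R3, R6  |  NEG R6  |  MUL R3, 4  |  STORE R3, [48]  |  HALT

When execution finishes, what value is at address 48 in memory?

R3=7
R6=-1
R3=7<<2=28
R6=(-1)+10=9
R3=28-4=24
R6=9-13=-4
R6=M[48]=6
R3=24+6=30
R6=-(6)=-6
R3=30*4=120
STORE R3, [48] → M[48]=120
halt.

120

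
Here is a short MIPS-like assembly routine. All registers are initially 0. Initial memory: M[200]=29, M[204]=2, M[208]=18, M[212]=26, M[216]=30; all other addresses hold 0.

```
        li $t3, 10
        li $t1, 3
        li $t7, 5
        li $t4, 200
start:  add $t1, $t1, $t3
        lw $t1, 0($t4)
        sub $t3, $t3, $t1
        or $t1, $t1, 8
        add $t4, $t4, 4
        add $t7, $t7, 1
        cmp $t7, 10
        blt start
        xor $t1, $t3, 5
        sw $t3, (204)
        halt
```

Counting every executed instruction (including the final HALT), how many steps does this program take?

47

$t3=10
$t1=3
$t7=5
$t4=200
$t1=3+10=13
$t1=M[200]=29
$t3=10-29=-19
$t1=29|8=29
$t4=200+4=204
$t7=5+1=6
cmp $t7, 10  (cmp 6,10)
blt start: taken
$t1=29+(-19)=10
$t1=M[204]=2
$t3=(-19)-2=-21
$t1=2|8=10
$t4=204+4=208
$t7=6+1=7
cmp $t7, 10  (cmp 7,10)
blt start: taken
$t1=10+(-21)=-11
$t1=M[208]=18
$t3=(-21)-18=-39
$t1=18|8=26
$t4=208+4=212
$t7=7+1=8
cmp $t7, 10  (cmp 8,10)
blt start: taken
$t1=26+(-39)=-13
$t1=M[212]=26
$t3=(-39)-26=-65
$t1=26|8=26
$t4=212+4=216
$t7=8+1=9
cmp $t7, 10  (cmp 9,10)
blt start: taken
$t1=26+(-65)=-39
$t1=M[216]=30
$t3=(-65)-30=-95
$t1=30|8=30
$t4=216+4=220
$t7=9+1=10
cmp $t7, 10  (cmp 10,10)
blt start: not taken
$t1=(-95)^5=-92
sw $t3, (204) → M[204]=-95
halt.
Total executed instructions: 47.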